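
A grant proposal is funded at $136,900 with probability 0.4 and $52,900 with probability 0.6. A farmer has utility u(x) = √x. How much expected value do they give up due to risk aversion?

E[u] = 0.4·√136900 + 0.6·√52900 = 0.4·370 + 0.6·230 = 286
CE = (286)² = 81796
Risk premium = EV − CE = 86500 − 81796 = 4704

$4,704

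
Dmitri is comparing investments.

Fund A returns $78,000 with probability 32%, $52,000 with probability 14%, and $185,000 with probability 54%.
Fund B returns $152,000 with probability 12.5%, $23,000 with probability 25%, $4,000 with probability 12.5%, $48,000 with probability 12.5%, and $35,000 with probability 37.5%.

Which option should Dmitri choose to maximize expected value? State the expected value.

Fund A ($132,140)

Fund A = 0.32 × 78000 + 0.14 × 52000 + 0.54 × 185000 = 24960 + 7280 + 99900 = 132140
Fund B = 0.125 × 152000 + 0.25 × 23000 + 0.125 × 4000 + 0.125 × 48000 + 0.375 × 35000 = 19000 + 5750 + 500 + 6000 + 13125 = 44375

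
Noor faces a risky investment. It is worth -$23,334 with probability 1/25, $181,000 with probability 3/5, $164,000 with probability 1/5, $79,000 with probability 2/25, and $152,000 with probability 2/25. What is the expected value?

EV = 1/25 × (-23334) + 3/5 × 181000 + 1/5 × 164000 + 2/25 × 79000 + 2/25 × 152000 = -933.36 + 108600 + 32800 + 6320 + 12160 = 158946.64

$158,946.64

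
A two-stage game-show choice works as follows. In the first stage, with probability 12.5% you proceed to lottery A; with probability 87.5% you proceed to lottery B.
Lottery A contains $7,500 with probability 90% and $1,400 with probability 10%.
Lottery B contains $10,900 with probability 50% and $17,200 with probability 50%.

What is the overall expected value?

$13,155

EV(A) = 0.9 × 7500 + 0.1 × 1400 = 6750 + 140 = 6890
EV(B) = 0.5 × 10900 + 0.5 × 17200 = 5450 + 8600 = 14050
Overall = 0.125 × 6890 + 0.875 × 14050 = 861.25 + 12293.75 = 13155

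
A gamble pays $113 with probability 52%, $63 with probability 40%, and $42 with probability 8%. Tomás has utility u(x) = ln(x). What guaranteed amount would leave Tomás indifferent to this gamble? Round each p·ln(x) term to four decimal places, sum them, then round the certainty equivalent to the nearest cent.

$82.64

E[u] = 0.52·ln(113) + 0.4·ln(63) + 0.08·ln(42) = 2.4582 + 1.6573 + 0.2990 = 4.4145
CE = e^4.4145 ≈ 82.64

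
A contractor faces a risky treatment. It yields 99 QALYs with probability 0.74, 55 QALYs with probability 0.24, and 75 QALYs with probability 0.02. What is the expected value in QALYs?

EV = 0.74 × 99 + 0.24 × 55 + 0.02 × 75 = 73.26 + 13.2 + 1.5 = 87.96

87.96 QALYs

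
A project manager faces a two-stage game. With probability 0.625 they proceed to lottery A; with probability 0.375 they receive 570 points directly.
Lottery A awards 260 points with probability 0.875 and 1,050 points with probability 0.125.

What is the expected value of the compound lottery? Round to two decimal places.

437.97 points

EV(A) = 0.875 × 260 + 0.125 × 1050 = 227.5 + 131.25 = 358.75
Branch B: 570 (certain)
Overall = 0.625 × 358.75 + 0.375 × 570 = 224.21875 + 213.75 = 437.96875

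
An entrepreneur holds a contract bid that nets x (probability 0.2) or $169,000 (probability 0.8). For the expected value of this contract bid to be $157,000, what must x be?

0.2·x + 0.8·169000 = 157000
0.2·x = 157000 − 135200 = 21800
x = 21800 / 0.2 = 109000

x = $109,000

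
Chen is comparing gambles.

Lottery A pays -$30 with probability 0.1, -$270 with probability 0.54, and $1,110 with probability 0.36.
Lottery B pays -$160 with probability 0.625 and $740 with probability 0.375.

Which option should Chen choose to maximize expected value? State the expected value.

Lottery A = 0.1 × (-30) + 0.54 × (-270) + 0.36 × 1110 = -3 − 145.8 + 399.6 = 250.8
Lottery B = 0.625 × (-160) + 0.375 × 740 = -100 + 277.5 = 177.5

Lottery A ($250.80)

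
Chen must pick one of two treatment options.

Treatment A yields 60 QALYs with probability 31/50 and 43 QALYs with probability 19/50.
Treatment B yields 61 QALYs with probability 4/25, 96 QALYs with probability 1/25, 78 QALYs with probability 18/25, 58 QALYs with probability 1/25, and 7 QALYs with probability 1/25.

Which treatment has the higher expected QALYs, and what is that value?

Treatment B (72.36 QALYs)

Treatment A = 31/50 × 60 + 19/50 × 43 = 37.2 + 16.34 = 53.54
Treatment B = 4/25 × 61 + 1/25 × 96 + 18/25 × 78 + 1/25 × 58 + 1/25 × 7 = 9.76 + 3.84 + 56.16 + 2.32 + 0.28 = 72.36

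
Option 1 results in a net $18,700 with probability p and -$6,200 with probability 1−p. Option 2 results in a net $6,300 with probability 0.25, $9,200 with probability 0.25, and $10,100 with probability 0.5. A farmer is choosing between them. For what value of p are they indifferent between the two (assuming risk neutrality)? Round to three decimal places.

EV(Option 2) = 0.25 × 6300 + 0.25 × 9200 + 0.5 × 10100 = 1575 + 2300 + 5050 = 8925
p·18700 + (1−p)·(-6200) = 8925
24900p − 6200 = 8925
p = (8925 + 6200) / 24900

p = 0.607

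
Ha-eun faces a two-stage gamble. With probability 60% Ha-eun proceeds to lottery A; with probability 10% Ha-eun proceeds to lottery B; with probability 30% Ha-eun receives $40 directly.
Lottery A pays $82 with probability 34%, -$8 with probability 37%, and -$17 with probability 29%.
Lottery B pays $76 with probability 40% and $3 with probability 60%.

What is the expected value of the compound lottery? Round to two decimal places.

EV(A) = 0.34 × 82 + 0.37 × (-8) + 0.29 × (-17) = 27.88 − 2.96 − 4.93 = 19.99
EV(B) = 0.4 × 76 + 0.6 × 3 = 30.4 + 1.8 = 32.2
Branch C: 40 (certain)
Overall = 0.6 × 19.99 + 0.1 × 32.2 + 0.3 × 40 = 11.994 + 3.22 + 12 = 27.214

$27.21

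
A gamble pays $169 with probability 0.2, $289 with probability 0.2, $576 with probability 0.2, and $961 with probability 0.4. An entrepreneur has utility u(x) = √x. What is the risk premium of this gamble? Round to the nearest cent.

$52.96

E[u] = 0.2·√169 + 0.2·√289 + 0.2·√576 + 0.4·√961 = 0.2·13 + 0.2·17 + 0.2·24 + 0.4·31 = 23.2
CE = (23.2)² = 538.24
Risk premium = EV − CE = 591.2 − 538.24 = 52.96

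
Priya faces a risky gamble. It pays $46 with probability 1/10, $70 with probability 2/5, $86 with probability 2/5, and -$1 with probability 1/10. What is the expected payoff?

$66.90

EV = 1/10 × 46 + 2/5 × 70 + 2/5 × 86 + 1/10 × (-1) = 4.6 + 28 + 34.4 − 0.1 = 66.9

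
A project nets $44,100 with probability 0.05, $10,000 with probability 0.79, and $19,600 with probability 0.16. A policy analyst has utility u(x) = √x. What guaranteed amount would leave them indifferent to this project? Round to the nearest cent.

E[u] = 0.05·√44100 + 0.79·√10000 + 0.16·√19600 = 0.05·210 + 0.79·100 + 0.16·140 = 111.9
CE = (111.9)² = 12521.61

$12,521.61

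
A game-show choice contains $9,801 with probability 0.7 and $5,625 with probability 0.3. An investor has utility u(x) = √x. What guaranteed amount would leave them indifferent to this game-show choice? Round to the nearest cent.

E[u] = 0.7·√9801 + 0.3·√5625 = 0.7·99 + 0.3·75 = 91.8
CE = (91.8)² = 8427.24

$8,427.24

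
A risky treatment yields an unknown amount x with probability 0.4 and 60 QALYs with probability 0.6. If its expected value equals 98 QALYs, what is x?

0.4·x + 0.6·60 = 98
0.4·x = 98 − 36 = 62
x = 62 / 0.4 = 155

x = 155 QALYs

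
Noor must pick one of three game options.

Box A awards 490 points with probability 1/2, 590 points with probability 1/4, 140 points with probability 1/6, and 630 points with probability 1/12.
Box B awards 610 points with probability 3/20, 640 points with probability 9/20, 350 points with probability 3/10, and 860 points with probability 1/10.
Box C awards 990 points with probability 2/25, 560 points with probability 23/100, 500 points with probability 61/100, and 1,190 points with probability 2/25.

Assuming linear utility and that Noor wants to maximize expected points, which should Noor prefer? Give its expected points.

Box A = 1/2 × 490 + 1/4 × 590 + 1/6 × 140 + 1/12 × 630 = 245 + 147.5 + 23.3333 + 52.5 = 468.3333
Box B = 3/20 × 610 + 9/20 × 640 + 3/10 × 350 + 1/10 × 860 = 91.5 + 288 + 105 + 86 = 570.5
Box C = 2/25 × 990 + 23/100 × 560 + 61/100 × 500 + 2/25 × 1190 = 79.2 + 128.8 + 305 + 95.2 = 608.2

Box C (608.2 points)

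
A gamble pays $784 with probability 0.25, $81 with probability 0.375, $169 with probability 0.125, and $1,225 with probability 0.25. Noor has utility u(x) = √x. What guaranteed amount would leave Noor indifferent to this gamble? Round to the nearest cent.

$430.56

E[u] = 0.25·√784 + 0.375·√81 + 0.125·√169 + 0.25·√1225 = 0.25·28 + 0.375·9 + 0.125·13 + 0.25·35 = 20.75
CE = (20.75)² = 430.5625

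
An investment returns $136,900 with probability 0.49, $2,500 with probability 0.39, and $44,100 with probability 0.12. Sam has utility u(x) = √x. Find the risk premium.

$22,272

E[u] = 0.49·√136900 + 0.39·√2500 + 0.12·√44100 = 0.49·370 + 0.39·50 + 0.12·210 = 226
CE = (226)² = 51076
Risk premium = EV − CE = 73348 − 51076 = 22272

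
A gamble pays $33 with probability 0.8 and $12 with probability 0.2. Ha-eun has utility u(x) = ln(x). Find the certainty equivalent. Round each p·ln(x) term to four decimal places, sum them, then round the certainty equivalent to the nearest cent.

$26.96

E[u] = 0.8·ln(33) + 0.2·ln(12) = 2.7972 + 0.4970 = 3.2942
CE = e^3.2942 ≈ 26.96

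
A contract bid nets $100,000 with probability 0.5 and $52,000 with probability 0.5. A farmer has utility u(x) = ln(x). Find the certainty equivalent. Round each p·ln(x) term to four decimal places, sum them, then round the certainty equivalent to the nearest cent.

$72,113.75

E[u] = 0.5·ln(100000) + 0.5·ln(52000) = 5.7565 + 5.4295 = 11.1860
CE = e^11.1860 ≈ 72113.75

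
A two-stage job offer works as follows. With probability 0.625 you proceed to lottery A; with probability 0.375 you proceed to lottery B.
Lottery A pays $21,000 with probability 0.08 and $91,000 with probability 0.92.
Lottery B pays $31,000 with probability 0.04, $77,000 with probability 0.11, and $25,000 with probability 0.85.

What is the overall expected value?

$64,985

EV(A) = 0.08 × 21000 + 0.92 × 91000 = 1680 + 83720 = 85400
EV(B) = 0.04 × 31000 + 0.11 × 77000 + 0.85 × 25000 = 1240 + 8470 + 21250 = 30960
Overall = 0.625 × 85400 + 0.375 × 30960 = 53375 + 11610 = 64985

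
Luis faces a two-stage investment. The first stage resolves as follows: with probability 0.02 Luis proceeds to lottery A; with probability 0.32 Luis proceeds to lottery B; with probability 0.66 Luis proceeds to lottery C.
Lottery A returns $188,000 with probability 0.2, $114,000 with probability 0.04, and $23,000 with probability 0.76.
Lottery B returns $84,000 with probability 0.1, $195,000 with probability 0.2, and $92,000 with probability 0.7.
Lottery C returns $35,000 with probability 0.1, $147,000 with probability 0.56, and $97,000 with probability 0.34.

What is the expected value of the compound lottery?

EV(A) = 0.2 × 188000 + 0.04 × 114000 + 0.76 × 23000 = 37600 + 4560 + 17480 = 59640
EV(B) = 0.1 × 84000 + 0.2 × 195000 + 0.7 × 92000 = 8400 + 39000 + 64400 = 111800
EV(C) = 0.1 × 35000 + 0.56 × 147000 + 0.34 × 97000 = 3500 + 82320 + 32980 = 118800
Overall = 0.02 × 59640 + 0.32 × 111800 + 0.66 × 118800 = 1192.8 + 35776 + 78408 = 115376.8

$115,376.80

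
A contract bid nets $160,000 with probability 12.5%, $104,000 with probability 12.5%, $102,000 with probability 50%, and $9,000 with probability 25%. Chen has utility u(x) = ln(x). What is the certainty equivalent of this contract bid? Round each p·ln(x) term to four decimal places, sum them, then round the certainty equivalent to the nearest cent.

$58,953.25

E[u] = 0.125·ln(160000) + 0.125·ln(104000) + 0.5·ln(102000) + 0.25·ln(9000) = 1.4979 + 1.4440 + 5.7664 + 2.2762 = 10.9845
CE = e^10.9845 ≈ 58953.25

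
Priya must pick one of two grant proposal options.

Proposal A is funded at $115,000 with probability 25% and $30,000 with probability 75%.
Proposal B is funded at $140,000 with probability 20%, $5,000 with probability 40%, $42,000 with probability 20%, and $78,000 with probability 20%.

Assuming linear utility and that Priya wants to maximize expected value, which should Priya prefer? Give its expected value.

Proposal A = 0.25 × 115000 + 0.75 × 30000 = 28750 + 22500 = 51250
Proposal B = 0.2 × 140000 + 0.4 × 5000 + 0.2 × 42000 + 0.2 × 78000 = 28000 + 2000 + 8400 + 15600 = 54000

Proposal B ($54,000)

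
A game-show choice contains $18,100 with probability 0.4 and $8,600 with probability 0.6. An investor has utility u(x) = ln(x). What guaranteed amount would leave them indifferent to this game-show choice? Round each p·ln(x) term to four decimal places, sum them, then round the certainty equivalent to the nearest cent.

$11,581.91

E[u] = 0.4·ln(18100) + 0.6·ln(8600) = 3.9215 + 5.4357 = 9.3572
CE = e^9.3572 ≈ 11581.91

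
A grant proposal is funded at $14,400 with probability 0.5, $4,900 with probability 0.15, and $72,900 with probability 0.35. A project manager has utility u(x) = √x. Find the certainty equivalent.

E[u] = 0.5·√14400 + 0.15·√4900 + 0.35·√72900 = 0.5·120 + 0.15·70 + 0.35·270 = 165
CE = (165)² = 27225

$27,225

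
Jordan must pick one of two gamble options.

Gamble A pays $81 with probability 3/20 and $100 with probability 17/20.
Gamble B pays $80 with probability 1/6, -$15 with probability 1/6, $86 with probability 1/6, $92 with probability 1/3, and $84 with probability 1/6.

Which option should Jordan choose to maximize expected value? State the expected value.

Gamble A ($97.15)

Gamble A = 3/20 × 81 + 17/20 × 100 = 12.15 + 85 = 97.15
Gamble B = 1/6 × 80 + 1/6 × (-15) + 1/6 × 86 + 1/3 × 92 + 1/6 × 84 = 13.3333 − 2.5 + 14.3333 + 30.6667 + 14 = 69.8333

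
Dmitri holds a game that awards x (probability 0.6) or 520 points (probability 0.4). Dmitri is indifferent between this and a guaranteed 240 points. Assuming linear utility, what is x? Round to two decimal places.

0.6·x + 0.4·520 = 240
0.6·x = 240 − 208 = 32
x = 32 / 0.6 = 53.3333

x = 53.33 points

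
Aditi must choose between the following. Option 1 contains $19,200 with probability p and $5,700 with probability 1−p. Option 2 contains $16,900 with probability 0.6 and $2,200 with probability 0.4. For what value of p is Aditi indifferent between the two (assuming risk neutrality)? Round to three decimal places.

EV(Option 2) = 0.6 × 16900 + 0.4 × 2200 = 10140 + 880 = 11020
p·19200 + (1−p)·5700 = 11020
13500p + 5700 = 11020
p = (11020 − 5700) / 13500

p = 0.394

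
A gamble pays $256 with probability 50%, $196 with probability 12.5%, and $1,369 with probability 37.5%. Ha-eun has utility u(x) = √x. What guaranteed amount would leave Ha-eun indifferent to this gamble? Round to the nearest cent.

E[u] = 0.5·√256 + 0.125·√196 + 0.375·√1369 = 0.5·16 + 0.125·14 + 0.375·37 = 23.625
CE = (23.625)² = 558.140625

$558.14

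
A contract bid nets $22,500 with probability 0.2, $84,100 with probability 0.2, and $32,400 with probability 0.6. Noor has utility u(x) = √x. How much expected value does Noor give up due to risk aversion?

$2,344

E[u] = 0.2·√22500 + 0.2·√84100 + 0.6·√32400 = 0.2·150 + 0.2·290 + 0.6·180 = 196
CE = (196)² = 38416
Risk premium = EV − CE = 40760 − 38416 = 2344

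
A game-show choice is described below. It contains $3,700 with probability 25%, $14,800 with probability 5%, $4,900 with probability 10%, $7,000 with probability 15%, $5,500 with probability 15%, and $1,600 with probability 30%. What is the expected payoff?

$4,510

EV = 0.25 × 3700 + 0.05 × 14800 + 0.1 × 4900 + 0.15 × 7000 + 0.15 × 5500 + 0.3 × 1600 = 925 + 740 + 490 + 1050 + 825 + 480 = 4510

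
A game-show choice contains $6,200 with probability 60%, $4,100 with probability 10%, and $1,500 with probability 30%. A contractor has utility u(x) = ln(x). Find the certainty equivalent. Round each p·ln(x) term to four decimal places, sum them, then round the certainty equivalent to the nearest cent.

E[u] = 0.6·ln(6200) + 0.1·ln(4100) + 0.3·ln(1500) = 5.2394 + 0.8319 + 2.1940 = 8.2653
CE = e^8.2653 ≈ 3886.64

$3,886.64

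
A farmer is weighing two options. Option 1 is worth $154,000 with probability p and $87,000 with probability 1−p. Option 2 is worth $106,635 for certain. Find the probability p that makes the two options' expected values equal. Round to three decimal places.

p·154000 + (1−p)·87000 = 106635
67000p + 87000 = 106635
p = (106635 − 87000) / 67000

p = 0.293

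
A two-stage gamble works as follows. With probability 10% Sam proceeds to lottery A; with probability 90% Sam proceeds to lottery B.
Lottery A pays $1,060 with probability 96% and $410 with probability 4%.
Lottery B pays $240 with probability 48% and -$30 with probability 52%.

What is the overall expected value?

EV(A) = 0.96 × 1060 + 0.04 × 410 = 1017.6 + 16.4 = 1034
EV(B) = 0.48 × 240 + 0.52 × (-30) = 115.2 − 15.6 = 99.6
Overall = 0.1 × 1034 + 0.9 × 99.6 = 103.4 + 89.64 = 193.04

$193.04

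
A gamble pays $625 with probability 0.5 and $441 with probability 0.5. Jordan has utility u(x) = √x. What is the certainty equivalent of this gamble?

E[u] = 0.5·√625 + 0.5·√441 = 0.5·25 + 0.5·21 = 23
CE = (23)² = 529

$529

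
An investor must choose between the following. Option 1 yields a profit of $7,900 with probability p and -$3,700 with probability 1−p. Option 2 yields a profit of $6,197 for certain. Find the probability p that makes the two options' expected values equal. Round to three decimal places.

p·7900 + (1−p)·(-3700) = 6197
11600p − 3700 = 6197
p = (6197 + 3700) / 11600

p = 0.853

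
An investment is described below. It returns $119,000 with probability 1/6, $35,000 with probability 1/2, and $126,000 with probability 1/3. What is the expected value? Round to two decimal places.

$79,333.33

EV = 1/6 × 119000 + 1/2 × 35000 + 1/3 × 126000 = 19833.3333 + 17500 + 42000 = 79333.3333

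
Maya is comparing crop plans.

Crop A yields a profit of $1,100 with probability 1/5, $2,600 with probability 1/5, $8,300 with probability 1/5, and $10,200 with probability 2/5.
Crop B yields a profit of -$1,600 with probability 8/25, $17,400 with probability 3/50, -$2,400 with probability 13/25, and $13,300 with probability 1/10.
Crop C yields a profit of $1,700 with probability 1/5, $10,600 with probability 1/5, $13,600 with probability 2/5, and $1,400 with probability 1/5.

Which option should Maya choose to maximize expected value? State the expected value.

Crop A = 1/5 × 1100 + 1/5 × 2600 + 1/5 × 8300 + 2/5 × 10200 = 220 + 520 + 1660 + 4080 = 6480
Crop B = 8/25 × (-1600) + 3/50 × 17400 + 13/25 × (-2400) + 1/10 × 13300 = -512 + 1044 − 1248 + 1330 = 614
Crop C = 1/5 × 1700 + 1/5 × 10600 + 2/5 × 13600 + 1/5 × 1400 = 340 + 2120 + 5440 + 280 = 8180

Crop C ($8,180)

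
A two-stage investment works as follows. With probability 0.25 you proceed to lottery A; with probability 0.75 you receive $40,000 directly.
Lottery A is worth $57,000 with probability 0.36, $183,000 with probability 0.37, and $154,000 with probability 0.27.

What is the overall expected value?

$62,452.50

EV(A) = 0.36 × 57000 + 0.37 × 183000 + 0.27 × 154000 = 20520 + 67710 + 41580 = 129810
Branch B: 40000 (certain)
Overall = 0.25 × 129810 + 0.75 × 40000 = 32452.5 + 30000 = 62452.5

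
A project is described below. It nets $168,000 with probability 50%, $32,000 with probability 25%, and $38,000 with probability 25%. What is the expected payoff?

$101,500

EV = 0.5 × 168000 + 0.25 × 32000 + 0.25 × 38000 = 84000 + 8000 + 9500 = 101500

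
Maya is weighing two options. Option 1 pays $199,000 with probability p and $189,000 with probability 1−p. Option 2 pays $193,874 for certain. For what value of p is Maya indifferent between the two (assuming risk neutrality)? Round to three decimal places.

p = 0.487

p·199000 + (1−p)·189000 = 193874
10000p + 189000 = 193874
p = (193874 − 189000) / 10000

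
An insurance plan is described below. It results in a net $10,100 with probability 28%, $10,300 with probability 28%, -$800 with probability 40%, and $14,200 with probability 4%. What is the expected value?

EV = 0.28 × 10100 + 0.28 × 10300 + 0.4 × (-800) + 0.04 × 14200 = 2828 + 2884 − 320 + 568 = 5960

$5,960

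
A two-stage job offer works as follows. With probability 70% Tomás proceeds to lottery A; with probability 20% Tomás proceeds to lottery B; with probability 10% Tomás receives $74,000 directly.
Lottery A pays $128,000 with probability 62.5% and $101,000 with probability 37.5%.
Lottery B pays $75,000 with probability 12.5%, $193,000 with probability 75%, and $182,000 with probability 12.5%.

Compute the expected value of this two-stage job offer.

$125,287.50

EV(A) = 0.625 × 128000 + 0.375 × 101000 = 80000 + 37875 = 117875
EV(B) = 0.125 × 75000 + 0.75 × 193000 + 0.125 × 182000 = 9375 + 144750 + 22750 = 176875
Branch C: 74000 (certain)
Overall = 0.7 × 117875 + 0.2 × 176875 + 0.1 × 74000 = 82512.5 + 35375 + 7400 = 125287.5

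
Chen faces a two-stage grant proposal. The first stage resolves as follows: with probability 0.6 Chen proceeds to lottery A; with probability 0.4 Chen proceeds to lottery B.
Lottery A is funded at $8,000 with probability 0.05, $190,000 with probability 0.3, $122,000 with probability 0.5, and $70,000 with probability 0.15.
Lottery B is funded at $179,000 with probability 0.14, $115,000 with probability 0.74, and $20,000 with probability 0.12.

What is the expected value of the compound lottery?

$122,364

EV(A) = 0.05 × 8000 + 0.3 × 190000 + 0.5 × 122000 + 0.15 × 70000 = 400 + 57000 + 61000 + 10500 = 128900
EV(B) = 0.14 × 179000 + 0.74 × 115000 + 0.12 × 20000 = 25060 + 85100 + 2400 = 112560
Overall = 0.6 × 128900 + 0.4 × 112560 = 77340 + 45024 = 122364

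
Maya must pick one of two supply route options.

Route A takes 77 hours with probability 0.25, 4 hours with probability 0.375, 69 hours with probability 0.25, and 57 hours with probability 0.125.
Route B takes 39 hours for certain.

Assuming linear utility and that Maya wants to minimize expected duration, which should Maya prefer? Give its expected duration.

Route B (39 hours)

Route A = 0.25 × 77 + 0.375 × 4 + 0.25 × 69 + 0.125 × 57 = 19.25 + 1.5 + 17.25 + 7.125 = 45.125
Route B: 39 (certain)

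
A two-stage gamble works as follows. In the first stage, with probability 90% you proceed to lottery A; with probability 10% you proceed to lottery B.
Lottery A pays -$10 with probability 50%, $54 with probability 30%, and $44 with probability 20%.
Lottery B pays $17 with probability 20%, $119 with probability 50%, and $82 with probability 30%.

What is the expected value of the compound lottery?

EV(A) = 0.5 × (-10) + 0.3 × 54 + 0.2 × 44 = -5 + 16.2 + 8.8 = 20
EV(B) = 0.2 × 17 + 0.5 × 119 + 0.3 × 82 = 3.4 + 59.5 + 24.6 = 87.5
Overall = 0.9 × 20 + 0.1 × 87.5 = 18 + 8.75 = 26.75

$26.75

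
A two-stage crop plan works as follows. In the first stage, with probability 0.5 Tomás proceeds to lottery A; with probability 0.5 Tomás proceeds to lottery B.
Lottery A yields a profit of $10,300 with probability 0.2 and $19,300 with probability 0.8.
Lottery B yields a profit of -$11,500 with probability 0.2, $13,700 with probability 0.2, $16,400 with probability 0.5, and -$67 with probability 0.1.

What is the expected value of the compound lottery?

$13,066.65

EV(A) = 0.2 × 10300 + 0.8 × 19300 = 2060 + 15440 = 17500
EV(B) = 0.2 × (-11500) + 0.2 × 13700 + 0.5 × 16400 + 0.1 × (-67) = -2300 + 2740 + 8200 − 6.7 = 8633.3
Overall = 0.5 × 17500 + 0.5 × 8633.3 = 8750 + 4316.65 = 13066.65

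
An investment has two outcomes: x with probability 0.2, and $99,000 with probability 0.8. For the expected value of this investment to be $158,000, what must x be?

x = $394,000

0.2·x + 0.8·99000 = 158000
0.2·x = 158000 − 79200 = 78800
x = 78800 / 0.2 = 394000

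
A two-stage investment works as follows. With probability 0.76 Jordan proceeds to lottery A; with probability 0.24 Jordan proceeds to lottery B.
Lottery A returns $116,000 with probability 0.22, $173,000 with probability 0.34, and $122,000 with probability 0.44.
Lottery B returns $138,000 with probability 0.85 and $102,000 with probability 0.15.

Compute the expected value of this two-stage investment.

EV(A) = 0.22 × 116000 + 0.34 × 173000 + 0.44 × 122000 = 25520 + 58820 + 53680 = 138020
EV(B) = 0.85 × 138000 + 0.15 × 102000 = 117300 + 15300 = 132600
Overall = 0.76 × 138020 + 0.24 × 132600 = 104895.2 + 31824 = 136719.2

$136,719.20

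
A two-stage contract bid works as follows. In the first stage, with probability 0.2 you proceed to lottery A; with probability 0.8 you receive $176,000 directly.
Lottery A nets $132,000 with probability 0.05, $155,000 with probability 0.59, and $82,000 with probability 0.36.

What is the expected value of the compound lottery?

$166,314

EV(A) = 0.05 × 132000 + 0.59 × 155000 + 0.36 × 82000 = 6600 + 91450 + 29520 = 127570
Branch B: 176000 (certain)
Overall = 0.2 × 127570 + 0.8 × 176000 = 25514 + 140800 = 166314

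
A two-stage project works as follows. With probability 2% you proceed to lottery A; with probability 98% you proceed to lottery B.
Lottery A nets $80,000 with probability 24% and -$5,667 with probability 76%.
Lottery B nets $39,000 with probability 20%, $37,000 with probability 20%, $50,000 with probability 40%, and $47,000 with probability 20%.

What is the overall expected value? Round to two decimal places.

$44,005.86

EV(A) = 0.24 × 80000 + 0.76 × (-5667) = 19200 − 4306.92 = 14893.08
EV(B) = 0.2 × 39000 + 0.2 × 37000 + 0.4 × 50000 + 0.2 × 47000 = 7800 + 7400 + 20000 + 9400 = 44600
Overall = 0.02 × 14893.08 + 0.98 × 44600 = 297.8616 + 43708 = 44005.8616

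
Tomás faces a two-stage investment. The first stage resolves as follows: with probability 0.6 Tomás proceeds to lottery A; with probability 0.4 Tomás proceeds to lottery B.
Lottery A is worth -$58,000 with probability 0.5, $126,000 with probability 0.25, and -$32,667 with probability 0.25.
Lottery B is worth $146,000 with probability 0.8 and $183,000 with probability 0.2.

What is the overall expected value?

EV(A) = 0.5 × (-58000) + 0.25 × 126000 + 0.25 × (-32667) = -29000 + 31500 − 8166.75 = -5666.75
EV(B) = 0.8 × 146000 + 0.2 × 183000 = 116800 + 36600 = 153400
Overall = 0.6 × (-5666.75) + 0.4 × 153400 = -3400.05 + 61360 = 57959.95

$57,959.95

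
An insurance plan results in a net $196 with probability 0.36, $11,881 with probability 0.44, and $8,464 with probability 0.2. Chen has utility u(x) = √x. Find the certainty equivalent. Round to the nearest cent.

E[u] = 0.36·√196 + 0.44·√11881 + 0.2·√8464 = 0.36·14 + 0.44·109 + 0.2·92 = 71.4
CE = (71.4)² = 5097.96

$5,097.96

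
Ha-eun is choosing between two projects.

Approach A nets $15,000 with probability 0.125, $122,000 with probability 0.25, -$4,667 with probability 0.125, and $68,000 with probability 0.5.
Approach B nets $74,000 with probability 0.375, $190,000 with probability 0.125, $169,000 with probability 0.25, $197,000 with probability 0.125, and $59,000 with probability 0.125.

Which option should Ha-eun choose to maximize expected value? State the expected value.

Approach B ($125,750)

Approach A = 0.125 × 15000 + 0.25 × 122000 + 0.125 × (-4667) + 0.5 × 68000 = 1875 + 30500 − 583.375 + 34000 = 65791.625
Approach B = 0.375 × 74000 + 0.125 × 190000 + 0.25 × 169000 + 0.125 × 197000 + 0.125 × 59000 = 27750 + 23750 + 42250 + 24625 + 7375 = 125750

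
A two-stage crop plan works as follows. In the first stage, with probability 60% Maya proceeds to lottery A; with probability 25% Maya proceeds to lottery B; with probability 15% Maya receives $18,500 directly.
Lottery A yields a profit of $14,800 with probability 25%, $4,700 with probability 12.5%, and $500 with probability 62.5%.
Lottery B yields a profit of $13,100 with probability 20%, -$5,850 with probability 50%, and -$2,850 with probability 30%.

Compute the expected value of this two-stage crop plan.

$5,245

EV(A) = 0.25 × 14800 + 0.125 × 4700 + 0.625 × 500 = 3700 + 587.5 + 312.5 = 4600
EV(B) = 0.2 × 13100 + 0.5 × (-5850) + 0.3 × (-2850) = 2620 − 2925 − 855 = -1160
Branch C: 18500 (certain)
Overall = 0.6 × 4600 + 0.25 × (-1160) + 0.15 × 18500 = 2760 − 290 + 2775 = 5245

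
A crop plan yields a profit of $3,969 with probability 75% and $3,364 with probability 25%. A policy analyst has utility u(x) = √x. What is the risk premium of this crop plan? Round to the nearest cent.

$4.69

E[u] = 0.75·√3969 + 0.25·√3364 = 0.75·63 + 0.25·58 = 61.75
CE = (61.75)² = 3813.0625
Risk premium = EV − CE = 3817.75 − 3813.0625 = 4.6875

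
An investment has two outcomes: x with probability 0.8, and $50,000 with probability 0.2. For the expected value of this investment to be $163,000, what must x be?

0.8·x + 0.2·50000 = 163000
0.8·x = 163000 − 10000 = 153000
x = 153000 / 0.8 = 191250

x = $191,250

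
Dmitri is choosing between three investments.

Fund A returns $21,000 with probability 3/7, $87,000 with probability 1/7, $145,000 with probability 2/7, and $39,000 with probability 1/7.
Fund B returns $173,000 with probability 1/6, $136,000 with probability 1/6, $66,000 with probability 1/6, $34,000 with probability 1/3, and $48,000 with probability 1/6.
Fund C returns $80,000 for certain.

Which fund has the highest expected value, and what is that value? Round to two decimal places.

Fund A = 3/7 × 21000 + 1/7 × 87000 + 2/7 × 145000 + 1/7 × 39000 = 9000 + 12428.5714 + 41428.5714 + 5571.4286 = 68428.5714
Fund B = 1/6 × 173000 + 1/6 × 136000 + 1/6 × 66000 + 1/3 × 34000 + 1/6 × 48000 = 28833.3333 + 22666.6667 + 11000 + 11333.3333 + 8000 = 81833.3333
Fund C: 80000 (certain)

Fund B ($81,833.33)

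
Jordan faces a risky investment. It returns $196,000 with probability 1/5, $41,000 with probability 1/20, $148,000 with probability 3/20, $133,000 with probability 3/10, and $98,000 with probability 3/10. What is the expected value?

$132,750

EV = 1/5 × 196000 + 1/20 × 41000 + 3/20 × 148000 + 3/10 × 133000 + 3/10 × 98000 = 39200 + 2050 + 22200 + 39900 + 29400 = 132750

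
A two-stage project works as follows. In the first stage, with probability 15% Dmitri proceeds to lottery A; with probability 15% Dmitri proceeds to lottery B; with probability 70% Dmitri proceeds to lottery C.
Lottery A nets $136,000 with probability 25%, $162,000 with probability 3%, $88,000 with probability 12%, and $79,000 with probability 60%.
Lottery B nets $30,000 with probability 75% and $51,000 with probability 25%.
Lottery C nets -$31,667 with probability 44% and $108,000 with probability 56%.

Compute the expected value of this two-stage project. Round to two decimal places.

EV(A) = 0.25 × 136000 + 0.03 × 162000 + 0.12 × 88000 + 0.6 × 79000 = 34000 + 4860 + 10560 + 47400 = 96820
EV(B) = 0.75 × 30000 + 0.25 × 51000 = 22500 + 12750 = 35250
EV(C) = 0.44 × (-31667) + 0.56 × 108000 = -13933.48 + 60480 = 46546.52
Overall = 0.15 × 96820 + 0.15 × 35250 + 0.7 × 46546.52 = 14523 + 5287.5 + 32582.564 = 52393.064

$52,393.06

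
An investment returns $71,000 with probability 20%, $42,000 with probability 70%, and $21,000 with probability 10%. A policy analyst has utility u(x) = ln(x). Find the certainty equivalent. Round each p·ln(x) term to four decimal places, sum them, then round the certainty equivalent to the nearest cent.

$43,525.40

E[u] = 0.2·ln(71000) + 0.7·ln(42000) + 0.1·ln(21000) = 2.2341 + 7.4518 + 0.9952 = 10.6811
CE = e^10.6811 ≈ 43525.40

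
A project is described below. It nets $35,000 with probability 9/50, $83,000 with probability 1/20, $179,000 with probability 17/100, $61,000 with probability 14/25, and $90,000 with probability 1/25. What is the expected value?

EV = 9/50 × 35000 + 1/20 × 83000 + 17/100 × 179000 + 14/25 × 61000 + 1/25 × 90000 = 6300 + 4150 + 30430 + 34160 + 3600 = 78640

$78,640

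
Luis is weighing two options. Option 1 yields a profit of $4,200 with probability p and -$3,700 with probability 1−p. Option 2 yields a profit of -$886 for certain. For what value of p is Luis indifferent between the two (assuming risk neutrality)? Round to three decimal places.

p = 0.356

p·4200 + (1−p)·(-3700) = -886
7900p − 3700 = -886
p = (-886 + 3700) / 7900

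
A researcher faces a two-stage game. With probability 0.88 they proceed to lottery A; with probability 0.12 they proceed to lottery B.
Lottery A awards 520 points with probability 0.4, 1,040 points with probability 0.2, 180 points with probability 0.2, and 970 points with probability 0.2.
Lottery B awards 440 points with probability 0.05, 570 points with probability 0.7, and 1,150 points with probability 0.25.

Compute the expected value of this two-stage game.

EV(A) = 0.4 × 520 + 0.2 × 1040 + 0.2 × 180 + 0.2 × 970 = 208 + 208 + 36 + 194 = 646
EV(B) = 0.05 × 440 + 0.7 × 570 + 0.25 × 1150 = 22 + 399 + 287.5 = 708.5
Overall = 0.88 × 646 + 0.12 × 708.5 = 568.48 + 85.02 = 653.5

653.5 points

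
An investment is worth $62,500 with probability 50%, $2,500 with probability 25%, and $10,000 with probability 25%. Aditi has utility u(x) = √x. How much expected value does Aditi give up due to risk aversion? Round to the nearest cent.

E[u] = 0.5·√62500 + 0.25·√2500 + 0.25·√10000 = 0.5·250 + 0.25·50 + 0.25·100 = 162.5
CE = (162.5)² = 26406.25
Risk premium = EV − CE = 34375 − 26406.25 = 7968.75

$7,968.75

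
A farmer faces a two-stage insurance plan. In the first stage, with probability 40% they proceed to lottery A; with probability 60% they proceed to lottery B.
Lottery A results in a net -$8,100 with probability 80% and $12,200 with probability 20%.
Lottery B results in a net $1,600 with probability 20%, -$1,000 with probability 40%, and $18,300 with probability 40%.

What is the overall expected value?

EV(A) = 0.8 × (-8100) + 0.2 × 12200 = -6480 + 2440 = -4040
EV(B) = 0.2 × 1600 + 0.4 × (-1000) + 0.4 × 18300 = 320 − 400 + 7320 = 7240
Overall = 0.4 × (-4040) + 0.6 × 7240 = -1616 + 4344 = 2728

$2,728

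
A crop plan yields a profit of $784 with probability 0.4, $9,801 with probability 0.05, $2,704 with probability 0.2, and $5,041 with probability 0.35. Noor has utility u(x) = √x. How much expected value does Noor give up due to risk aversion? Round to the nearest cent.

$466.84

E[u] = 0.4·√784 + 0.05·√9801 + 0.2·√2704 + 0.35·√5041 = 0.4·28 + 0.05·99 + 0.2·52 + 0.35·71 = 51.4
CE = (51.4)² = 2641.96
Risk premium = EV − CE = 3108.8 − 2641.96 = 466.84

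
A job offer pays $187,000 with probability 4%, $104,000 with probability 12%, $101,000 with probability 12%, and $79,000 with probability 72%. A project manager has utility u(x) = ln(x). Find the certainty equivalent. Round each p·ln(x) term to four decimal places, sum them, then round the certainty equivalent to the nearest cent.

E[u] = 0.04·ln(187000) + 0.12·ln(104000) + 0.12·ln(101000) + 0.72·ln(79000) = 0.4856 + 1.3863 + 1.3827 + 8.1196 = 11.3742
CE = e^11.3742 ≈ 87046.70

$87,046.70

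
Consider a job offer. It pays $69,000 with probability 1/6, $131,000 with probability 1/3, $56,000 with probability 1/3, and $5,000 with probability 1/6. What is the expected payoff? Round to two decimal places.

$74,666.67

EV = 1/6 × 69000 + 1/3 × 131000 + 1/3 × 56000 + 1/6 × 5000 = 11500 + 43666.6667 + 18666.6667 + 833.3333 = 74666.6667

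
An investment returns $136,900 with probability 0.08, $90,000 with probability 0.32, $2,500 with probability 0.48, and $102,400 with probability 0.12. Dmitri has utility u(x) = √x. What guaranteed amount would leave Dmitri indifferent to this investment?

E[u] = 0.08·√136900 + 0.32·√90000 + 0.48·√2500 + 0.12·√102400 = 0.08·370 + 0.32·300 + 0.48·50 + 0.12·320 = 188
CE = (188)² = 35344

$35,344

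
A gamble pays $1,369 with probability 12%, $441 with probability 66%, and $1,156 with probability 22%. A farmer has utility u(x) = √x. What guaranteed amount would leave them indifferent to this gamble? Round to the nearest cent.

E[u] = 0.12·√1369 + 0.66·√441 + 0.22·√1156 = 0.12·37 + 0.66·21 + 0.22·34 = 25.78
CE = (25.78)² = 664.6084

$664.61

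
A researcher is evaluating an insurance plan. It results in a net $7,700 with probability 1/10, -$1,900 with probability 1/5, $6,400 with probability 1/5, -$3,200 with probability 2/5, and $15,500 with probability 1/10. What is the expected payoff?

$1,940

EV = 1/10 × 7700 + 1/5 × (-1900) + 1/5 × 6400 + 2/5 × (-3200) + 1/10 × 15500 = 770 − 380 + 1280 − 1280 + 1550 = 1940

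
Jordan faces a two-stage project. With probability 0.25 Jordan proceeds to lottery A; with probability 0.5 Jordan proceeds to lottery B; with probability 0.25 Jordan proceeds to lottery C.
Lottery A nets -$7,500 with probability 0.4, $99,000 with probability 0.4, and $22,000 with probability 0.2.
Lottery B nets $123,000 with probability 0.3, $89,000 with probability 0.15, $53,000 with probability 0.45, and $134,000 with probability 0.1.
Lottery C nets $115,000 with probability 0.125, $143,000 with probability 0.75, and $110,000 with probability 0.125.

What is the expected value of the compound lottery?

EV(A) = 0.4 × (-7500) + 0.4 × 99000 + 0.2 × 22000 = -3000 + 39600 + 4400 = 41000
EV(B) = 0.3 × 123000 + 0.15 × 89000 + 0.45 × 53000 + 0.1 × 134000 = 36900 + 13350 + 23850 + 13400 = 87500
EV(C) = 0.125 × 115000 + 0.75 × 143000 + 0.125 × 110000 = 14375 + 107250 + 13750 = 135375
Overall = 0.25 × 41000 + 0.5 × 87500 + 0.25 × 135375 = 10250 + 43750 + 33843.75 = 87843.75

$87,843.75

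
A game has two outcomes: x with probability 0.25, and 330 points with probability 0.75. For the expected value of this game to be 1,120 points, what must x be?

x = 3,490 points

0.25·x + 0.75·330 = 1120
0.25·x = 1120 − 247.5 = 872.5
x = 872.5 / 0.25 = 3490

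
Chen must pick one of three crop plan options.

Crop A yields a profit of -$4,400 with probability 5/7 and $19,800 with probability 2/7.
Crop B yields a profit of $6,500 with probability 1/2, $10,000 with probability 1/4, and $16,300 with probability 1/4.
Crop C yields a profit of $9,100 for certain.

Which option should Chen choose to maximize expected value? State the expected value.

Crop A = 5/7 × (-4400) + 2/7 × 19800 = -3142.8571 + 5657.1429 = 2514.2857
Crop B = 1/2 × 6500 + 1/4 × 10000 + 1/4 × 16300 = 3250 + 2500 + 4075 = 9825
Crop C: 9100 (certain)

Crop B ($9,825)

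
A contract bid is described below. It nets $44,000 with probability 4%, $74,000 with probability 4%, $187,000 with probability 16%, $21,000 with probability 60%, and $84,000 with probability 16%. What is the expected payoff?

$60,680

EV = 0.04 × 44000 + 0.04 × 74000 + 0.16 × 187000 + 0.6 × 21000 + 0.16 × 84000 = 1760 + 2960 + 29920 + 12600 + 13440 = 60680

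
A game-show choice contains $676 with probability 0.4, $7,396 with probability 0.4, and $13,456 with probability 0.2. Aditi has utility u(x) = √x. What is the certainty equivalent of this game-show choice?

E[u] = 0.4·√676 + 0.4·√7396 + 0.2·√13456 = 0.4·26 + 0.4·86 + 0.2·116 = 68
CE = (68)² = 4624

$4,624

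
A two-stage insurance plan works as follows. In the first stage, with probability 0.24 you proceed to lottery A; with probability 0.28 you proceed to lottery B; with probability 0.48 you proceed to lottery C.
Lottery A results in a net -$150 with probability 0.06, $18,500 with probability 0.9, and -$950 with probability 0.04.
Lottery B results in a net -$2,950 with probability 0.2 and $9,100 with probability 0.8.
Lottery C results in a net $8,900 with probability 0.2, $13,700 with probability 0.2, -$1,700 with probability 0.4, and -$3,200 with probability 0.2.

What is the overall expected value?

EV(A) = 0.06 × (-150) + 0.9 × 18500 + 0.04 × (-950) = -9 + 16650 − 38 = 16603
EV(B) = 0.2 × (-2950) + 0.8 × 9100 = -590 + 7280 = 6690
EV(C) = 0.2 × 8900 + 0.2 × 13700 + 0.4 × (-1700) + 0.2 × (-3200) = 1780 + 2740 − 680 − 640 = 3200
Overall = 0.24 × 16603 + 0.28 × 6690 + 0.48 × 3200 = 3984.72 + 1873.2 + 1536 = 7393.92

$7,393.92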